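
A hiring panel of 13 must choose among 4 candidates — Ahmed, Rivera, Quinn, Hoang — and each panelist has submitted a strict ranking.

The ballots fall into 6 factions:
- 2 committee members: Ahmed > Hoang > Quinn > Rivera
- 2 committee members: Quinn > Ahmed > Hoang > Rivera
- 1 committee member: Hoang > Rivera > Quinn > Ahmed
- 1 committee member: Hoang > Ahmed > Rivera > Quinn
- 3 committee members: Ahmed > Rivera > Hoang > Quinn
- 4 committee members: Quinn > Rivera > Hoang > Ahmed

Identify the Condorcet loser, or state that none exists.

Pairwise majorities:
Ahmed vs Rivera: Ahmed wins 8–5.
Ahmed vs Quinn: Quinn, 7–6.
Ahmed vs Hoang: Ahmed, 7–6.
Rivera–Quinn: Quinn 8–5.
Rivera vs Hoang: Rivera preferred on 3+4 = 7 ballots; Rivera wins 7–6.
Quinn vs Hoang: Quinn is ranked higher on 2+4 = 6 ballots, Hoang on 7. Hoang wins 7–6.
Every candidate wins at least one matchup (Ahmed beats Rivera; Rivera beats Hoang; Quinn beats Ahmed; Hoang beats Quinn), so there is no Condorcet loser.

none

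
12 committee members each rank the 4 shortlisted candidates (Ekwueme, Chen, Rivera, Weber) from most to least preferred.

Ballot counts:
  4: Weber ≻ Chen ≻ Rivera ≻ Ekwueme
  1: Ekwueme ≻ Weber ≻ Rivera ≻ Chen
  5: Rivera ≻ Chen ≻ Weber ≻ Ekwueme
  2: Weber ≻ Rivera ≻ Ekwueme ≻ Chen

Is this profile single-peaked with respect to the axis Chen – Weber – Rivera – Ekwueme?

Axis positions: Chen=1, Weber=2, Rivera=3, Ekwueme=4.
Group 1 (peak Weber at position 2): ranking walks positions 2-1-3-4, expanding outward from the peak — single-peaked.
Group 2: ranking walks positions 4-2-3-1; Weber is ranked above Rivera even though Rivera lies between Weber and the peak Ekwueme on the axis — preferences dip and rise again. Not single-peaked.
Group 3: ranking walks positions 3-1-2-4; Chen is ranked above Weber even though Weber lies between Chen and the peak Rivera on the axis — preferences dip and rise again. Not single-peaked.
Group 4 (peak Weber at position 2): ranking walks positions 2-3-4-1, expanding outward from the peak — single-peaked.
Group 2 violates single-peakedness, so the profile is not single-peaked on this axis.

no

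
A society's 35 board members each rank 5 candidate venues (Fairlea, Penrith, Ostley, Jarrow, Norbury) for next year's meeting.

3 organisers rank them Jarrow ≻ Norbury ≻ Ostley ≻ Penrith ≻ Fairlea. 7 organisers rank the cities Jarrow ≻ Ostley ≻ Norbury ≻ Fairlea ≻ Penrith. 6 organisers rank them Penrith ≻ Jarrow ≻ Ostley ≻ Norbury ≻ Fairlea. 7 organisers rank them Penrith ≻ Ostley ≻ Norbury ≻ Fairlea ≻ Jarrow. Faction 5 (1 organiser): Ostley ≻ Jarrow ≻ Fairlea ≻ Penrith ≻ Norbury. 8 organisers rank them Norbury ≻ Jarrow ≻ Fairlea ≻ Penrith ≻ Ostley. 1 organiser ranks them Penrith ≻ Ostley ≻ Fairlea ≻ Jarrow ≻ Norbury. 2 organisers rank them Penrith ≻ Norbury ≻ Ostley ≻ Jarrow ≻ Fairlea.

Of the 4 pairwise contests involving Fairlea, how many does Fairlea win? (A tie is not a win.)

Fairlea against each rival (35 organisers):
Fairlea vs Penrith: Penrith wins 19–16.
Fairlea vs Ostley: Fairlea preferred on 8 ballots; Ostley wins 27–8.
Fairlea vs Jarrow: 7+1 = 8 for Fairlea, 27 for Jarrow — Jarrow by 27–8.
Fairlea vs Norbury: Fairlea preferred on 1+1 = 2 ballots; Norbury wins 33–2.
Fairlea beats no one; loses to Penrith, Ostley, Jarrow, Norbury — 0 pairwise wins.

0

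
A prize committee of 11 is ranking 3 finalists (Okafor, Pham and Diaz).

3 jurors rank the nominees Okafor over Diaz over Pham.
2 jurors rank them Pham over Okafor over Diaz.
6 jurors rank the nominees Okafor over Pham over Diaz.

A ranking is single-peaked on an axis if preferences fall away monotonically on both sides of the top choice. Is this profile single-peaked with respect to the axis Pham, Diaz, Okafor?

Axis positions: Pham=1, Diaz=2, Okafor=3.
Group 1 (peak Okafor at position 3): ranking walks positions 3-2-1, expanding outward from the peak — single-peaked.
Group 2: ranking walks positions 1-3-2; Okafor is ranked above Diaz even though Diaz lies between Okafor and the peak Pham on the axis — preferences dip and rise again. Not single-peaked.
Group 3: ranking walks positions 3-1-2; Pham is ranked above Diaz even though Diaz lies between Pham and the peak Okafor on the axis — preferences dip and rise again. Not single-peaked.
Group 2 violates single-peakedness, so the profile is not single-peaked on this axis.

no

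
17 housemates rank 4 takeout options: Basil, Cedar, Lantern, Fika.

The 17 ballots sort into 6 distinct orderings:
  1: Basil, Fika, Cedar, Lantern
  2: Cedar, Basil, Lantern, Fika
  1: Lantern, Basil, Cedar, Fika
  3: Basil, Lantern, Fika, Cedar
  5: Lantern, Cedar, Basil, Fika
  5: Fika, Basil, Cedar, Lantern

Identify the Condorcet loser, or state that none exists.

Pairwise majorities:
Basil vs Cedar: Basil, 10–7.
Basil–Lantern: Basil 11–6.
Basil vs Fika: 1+2+1+3+5 = 12 for Basil, 5 for Fika — Basil by 12–5.
Cedar vs Lantern: 8 to 9, Lantern.
Cedar vs Fika: 8 to 9, Fika.
Lantern vs Fika: Lantern preferred on 2+1+3+5 = 11 ballots; Lantern wins 11–6.
Only Cedar has no wins; Cedar is the Condorcet loser.

Cedar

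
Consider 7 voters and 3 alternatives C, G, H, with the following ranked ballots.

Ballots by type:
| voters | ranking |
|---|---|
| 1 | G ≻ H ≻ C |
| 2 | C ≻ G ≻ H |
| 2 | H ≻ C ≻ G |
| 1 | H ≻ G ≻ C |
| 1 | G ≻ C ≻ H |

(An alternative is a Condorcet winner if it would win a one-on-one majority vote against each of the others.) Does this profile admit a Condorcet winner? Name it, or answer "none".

none

Check each pair by majority over 7 ballots:
C vs G: 4 to 3, C.
C vs H: C is ranked higher on 2+1 = 3 ballots, H on 4. H wins 4–3.
G vs H: 1+2+1 = 4 for G, 3 for H — G by 4–3.
No alternative is unbeaten: C loses to H; G loses to C; H loses to G. In particular C beats G beats H beats C is a majority cycle — no Condorcet winner exists.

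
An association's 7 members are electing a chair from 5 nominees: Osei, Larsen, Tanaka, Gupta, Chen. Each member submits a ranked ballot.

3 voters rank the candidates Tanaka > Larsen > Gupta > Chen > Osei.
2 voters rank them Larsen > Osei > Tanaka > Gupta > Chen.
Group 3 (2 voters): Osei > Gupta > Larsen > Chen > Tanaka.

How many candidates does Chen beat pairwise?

Chen against each rival (7 voters):
Chen vs Osei: 3 for Chen, 4 for Osei — Osei by 4–3.
Chen vs Larsen: 0 to 7, Larsen.
Chen vs Tanaka: Tanaka, 5–2.
Chen vs Gupta: 0 for Chen, 7 for Gupta — Gupta by 7–0.
Chen beats no one; loses to Osei, Larsen, Tanaka, Gupta — 0 pairwise wins.

0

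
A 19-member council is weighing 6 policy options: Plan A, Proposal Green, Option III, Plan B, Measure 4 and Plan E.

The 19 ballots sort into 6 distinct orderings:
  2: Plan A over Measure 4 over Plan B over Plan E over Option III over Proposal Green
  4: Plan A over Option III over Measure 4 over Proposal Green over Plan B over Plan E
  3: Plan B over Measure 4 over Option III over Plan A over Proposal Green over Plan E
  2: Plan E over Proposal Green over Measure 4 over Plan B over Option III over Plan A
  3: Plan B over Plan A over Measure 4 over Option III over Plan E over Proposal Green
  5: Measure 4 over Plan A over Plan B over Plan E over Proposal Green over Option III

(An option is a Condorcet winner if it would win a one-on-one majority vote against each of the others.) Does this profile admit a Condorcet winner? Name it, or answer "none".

Pairwise majorities:
Plan A vs Proposal Green: Plan A, 17–2.
Plan A–Option III: Plan A 14–5.
Plan A vs Plan B: Plan A wins 11–8.
Plan A vs Measure 4: Measure 4 wins 10–9.
Plan A vs Plan E: Plan A wins 17–2.
Proposal Green vs Option III: Option III wins 12–7.
Proposal Green–Plan B: Plan B 13–6.
Proposal Green vs Measure 4: Measure 4 wins 17–2.
Proposal Green vs Plan E: Plan E, 12–7.
Option III vs Plan B: Plan B wins 15–4.
Option III vs Measure 4: Measure 4 wins 15–4.
Option III–Plan E: Option III 10–9.
Plan B–Measure 4: Measure 4 13–6.
Plan B vs Plan E: Plan B wins 17–2.
Measure 4 vs Plan E: Measure 4, 17–2.
Measure 4 beats each of Plan A, Proposal Green, Option III, Plan B, Plan E — Measure 4 is the Condorcet winner.

Measure 4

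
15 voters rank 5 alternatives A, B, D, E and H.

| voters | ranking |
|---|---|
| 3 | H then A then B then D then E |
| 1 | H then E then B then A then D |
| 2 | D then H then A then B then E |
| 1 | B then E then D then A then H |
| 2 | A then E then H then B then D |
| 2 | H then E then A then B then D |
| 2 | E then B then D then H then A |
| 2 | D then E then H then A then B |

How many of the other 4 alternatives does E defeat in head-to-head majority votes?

E against each rival (15 voters):
E vs A: E preferred on 1+1+2+2+2 = 8 ballots; E wins 8–7.
E vs B: E preferred on 1+2+2+2+2 = 9 ballots; E wins 9–6.
E vs D: 1+1+2+2+2 = 8 for E, 7 for D — E by 8–7.
E vs H: H wins 8–7.
E beats A, B, D; loses to H — 3 pairwise wins.

3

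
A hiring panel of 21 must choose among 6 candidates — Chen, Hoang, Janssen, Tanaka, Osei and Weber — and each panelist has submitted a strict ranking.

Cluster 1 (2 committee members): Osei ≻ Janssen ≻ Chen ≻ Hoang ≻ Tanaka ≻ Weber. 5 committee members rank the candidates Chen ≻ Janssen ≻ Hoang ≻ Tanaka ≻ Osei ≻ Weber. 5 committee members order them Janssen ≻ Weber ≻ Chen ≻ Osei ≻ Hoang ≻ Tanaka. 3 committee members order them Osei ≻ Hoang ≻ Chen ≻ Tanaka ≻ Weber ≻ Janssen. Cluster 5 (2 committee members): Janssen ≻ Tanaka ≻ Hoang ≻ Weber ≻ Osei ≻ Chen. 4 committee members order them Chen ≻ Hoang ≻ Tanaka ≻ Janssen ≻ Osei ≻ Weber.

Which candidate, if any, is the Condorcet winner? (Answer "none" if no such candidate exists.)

Chen

Pairwise majorities:
Chen vs Hoang: Chen, 16–5.
Chen–Janssen: Chen 12–9.
Chen–Tanaka: Chen 19–2.
Chen vs Osei: Chen wins 14–7.
Chen vs Weber: Chen, 14–7.
Hoang vs Janssen: Janssen, 14–7.
Hoang–Tanaka: Hoang 19–2.
Hoang vs Osei: Hoang wins 11–10.
Hoang vs Weber: Hoang, 16–5.
Janssen–Tanaka: Janssen 14–7.
Janssen vs Osei: Janssen, 16–5.
Janssen–Weber: Janssen 18–3.
Tanaka vs Osei: Tanaka wins 11–10.
Tanaka vs Weber: Tanaka, 16–5.
Osei vs Weber: Osei wins 14–7.
Chen wins every pairwise contest, so Chen is the Condorcet winner.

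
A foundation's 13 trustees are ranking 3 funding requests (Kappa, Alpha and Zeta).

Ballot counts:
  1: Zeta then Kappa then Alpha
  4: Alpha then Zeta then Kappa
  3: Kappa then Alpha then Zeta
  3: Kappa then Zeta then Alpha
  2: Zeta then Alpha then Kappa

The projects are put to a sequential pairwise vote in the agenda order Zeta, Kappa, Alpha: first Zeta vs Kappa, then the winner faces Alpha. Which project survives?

Alpha

Round 1: Zeta vs Kappa — 7–6, Zeta advances.
Round 2: Zeta vs Alpha — 6–7, Alpha advances.
Alpha survives the agenda.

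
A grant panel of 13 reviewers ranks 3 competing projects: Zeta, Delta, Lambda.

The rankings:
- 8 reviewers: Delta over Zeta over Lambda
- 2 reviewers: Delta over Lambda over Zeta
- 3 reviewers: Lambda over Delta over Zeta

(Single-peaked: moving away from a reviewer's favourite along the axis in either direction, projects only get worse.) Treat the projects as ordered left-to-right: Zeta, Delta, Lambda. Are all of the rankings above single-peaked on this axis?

yes

Axis positions: Zeta=1, Delta=2, Lambda=3.
Faction 1 (peak Delta at position 2): ranking walks positions 2-1-3, expanding outward from the peak — single-peaked.
Faction 2 (peak Delta at position 2): ranking walks positions 2-3-1, expanding outward from the peak — single-peaked.
Faction 3 (peak Lambda at position 3): ranking walks positions 3-2-1, expanding outward from the peak — single-peaked.
Every ranking is single-peaked on this axis.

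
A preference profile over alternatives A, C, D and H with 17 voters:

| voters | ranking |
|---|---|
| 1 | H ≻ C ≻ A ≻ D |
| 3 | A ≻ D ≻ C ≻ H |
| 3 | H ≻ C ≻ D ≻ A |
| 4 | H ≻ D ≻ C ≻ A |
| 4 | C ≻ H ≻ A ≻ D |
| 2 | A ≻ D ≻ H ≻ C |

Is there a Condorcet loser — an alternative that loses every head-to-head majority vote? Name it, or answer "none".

none

Head-to-head results (17 voters):
A vs C: C wins 12–5.
A vs D: A wins 10–7.
A vs H: 3+2 = 5 for A, 12 for H — H by 12–5.
C vs D: C preferred on 1+3+4 = 8 ballots; D wins 9–8.
C vs H: H, 10–7.
D vs H: H, 12–5.
Every alternative wins at least one matchup (A beats D; C beats A; D beats C; H beats A), so there is no Condorcet loser.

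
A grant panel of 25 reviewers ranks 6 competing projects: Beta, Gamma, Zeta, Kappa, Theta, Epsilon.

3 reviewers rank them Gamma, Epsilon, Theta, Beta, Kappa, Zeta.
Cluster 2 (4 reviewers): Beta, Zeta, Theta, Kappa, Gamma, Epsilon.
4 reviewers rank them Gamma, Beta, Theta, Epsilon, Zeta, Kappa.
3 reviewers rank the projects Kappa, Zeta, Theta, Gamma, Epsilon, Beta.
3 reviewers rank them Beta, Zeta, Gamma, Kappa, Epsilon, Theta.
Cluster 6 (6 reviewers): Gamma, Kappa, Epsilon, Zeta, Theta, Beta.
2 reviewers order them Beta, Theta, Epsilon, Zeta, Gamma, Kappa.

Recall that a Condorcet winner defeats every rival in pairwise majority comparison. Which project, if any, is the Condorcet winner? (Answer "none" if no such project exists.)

Head-to-head results (25 reviewers):
Beta vs Gamma: 9 to 16, Gamma.
Beta vs Zeta: 16 to 9, Beta.
Beta vs Kappa: Beta preferred on 3+4+4+3+2 = 16 ballots; Beta wins 16–9.
Beta vs Theta: 4+4+3+2 = 13 for Beta, 12 for Theta — Beta by 13–12.
Beta vs Epsilon: 4+4+3+2 = 13 for Beta, 12 for Epsilon — Beta by 13–12.
Gamma vs Zeta: 3+4+6 = 13 for Gamma, 12 for Zeta — Gamma by 13–12.
Gamma vs Kappa: 18 to 7, Gamma.
Gamma vs Theta: 16 to 9, Gamma.
Gamma vs Epsilon: 23 to 2, Gamma.
Zeta vs Kappa: Zeta is ranked higher on 4+4+3+2 = 13 ballots, Kappa on 12. Zeta wins 13–12.
Zeta vs Theta: Zeta preferred on 4+3+3+6 = 16 ballots; Zeta wins 16–9.
Zeta vs Epsilon: Zeta preferred on 4+3+3 = 10 ballots; Epsilon wins 15–10.
Kappa vs Theta: Kappa is ranked higher on 3+3+6 = 12 ballots, Theta on 13. Theta wins 13–12.
Kappa vs Epsilon: Kappa is ranked higher on 4+3+3+6 = 16 ballots, Epsilon on 9. Kappa wins 16–9.
Theta vs Epsilon: 4+4+3+2 = 13 for Theta, 12 for Epsilon — Theta by 13–12.
Gamma defeats every rival head-to-head and is the Condorcet winner.

Gamma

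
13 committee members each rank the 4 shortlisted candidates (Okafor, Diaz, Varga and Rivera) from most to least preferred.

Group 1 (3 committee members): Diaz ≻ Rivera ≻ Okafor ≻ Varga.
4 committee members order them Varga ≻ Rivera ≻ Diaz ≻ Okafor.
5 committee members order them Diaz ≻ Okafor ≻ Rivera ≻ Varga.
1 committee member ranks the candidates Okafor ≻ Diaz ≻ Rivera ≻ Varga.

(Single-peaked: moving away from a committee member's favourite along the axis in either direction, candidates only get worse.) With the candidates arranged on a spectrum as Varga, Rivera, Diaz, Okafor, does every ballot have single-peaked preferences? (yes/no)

yes

Axis positions: Varga=1, Rivera=2, Diaz=3, Okafor=4.
Group 1 (peak Diaz at position 3): ranking walks positions 3-2-4-1, expanding outward from the peak — single-peaked.
Group 2 (peak Varga at position 1): ranking walks positions 1-2-3-4, expanding outward from the peak — single-peaked.
Group 3 (peak Diaz at position 3): ranking walks positions 3-4-2-1, expanding outward from the peak — single-peaked.
Group 4 (peak Okafor at position 4): ranking walks positions 4-3-2-1, expanding outward from the peak — single-peaked.
Every ranking is single-peaked on this axis.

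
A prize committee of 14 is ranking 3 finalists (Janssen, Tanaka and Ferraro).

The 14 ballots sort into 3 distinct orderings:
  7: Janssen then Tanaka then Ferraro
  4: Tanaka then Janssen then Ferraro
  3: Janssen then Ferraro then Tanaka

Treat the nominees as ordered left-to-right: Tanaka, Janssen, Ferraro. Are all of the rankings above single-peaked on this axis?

Axis positions: Tanaka=1, Janssen=2, Ferraro=3.
Type 1 (peak Janssen at position 2): ranking walks positions 2-1-3, expanding outward from the peak — single-peaked.
Type 2 (peak Tanaka at position 1): ranking walks positions 1-2-3, expanding outward from the peak — single-peaked.
Type 3 (peak Janssen at position 2): ranking walks positions 2-3-1, expanding outward from the peak — single-peaked.
Every ranking is single-peaked on this axis.

yes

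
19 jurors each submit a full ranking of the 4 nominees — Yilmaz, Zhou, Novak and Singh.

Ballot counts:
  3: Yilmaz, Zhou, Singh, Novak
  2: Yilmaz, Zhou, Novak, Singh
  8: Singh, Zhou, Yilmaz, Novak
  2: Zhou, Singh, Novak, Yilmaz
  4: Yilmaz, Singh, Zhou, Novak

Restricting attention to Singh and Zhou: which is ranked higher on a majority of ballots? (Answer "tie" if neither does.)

Singh

Ballots ranking Singh above Zhou: 8 + 4 = 12.
Ballots ranking Zhou above Singh: 19 − 12 = 7.
Singh wins the head-to-head 12–7.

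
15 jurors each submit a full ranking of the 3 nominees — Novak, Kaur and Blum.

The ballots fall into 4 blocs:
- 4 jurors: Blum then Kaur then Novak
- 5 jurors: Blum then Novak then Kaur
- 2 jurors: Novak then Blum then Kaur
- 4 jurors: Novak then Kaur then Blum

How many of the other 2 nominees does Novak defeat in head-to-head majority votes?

Novak against each rival (15 jurors):
Novak vs Kaur: 5+2+4 = 11 for Novak, 4 for Kaur — Novak by 11–4.
Novak vs Blum: Blum wins 9–6.
Novak beats Kaur; loses to Blum — 1 pairwise win.

1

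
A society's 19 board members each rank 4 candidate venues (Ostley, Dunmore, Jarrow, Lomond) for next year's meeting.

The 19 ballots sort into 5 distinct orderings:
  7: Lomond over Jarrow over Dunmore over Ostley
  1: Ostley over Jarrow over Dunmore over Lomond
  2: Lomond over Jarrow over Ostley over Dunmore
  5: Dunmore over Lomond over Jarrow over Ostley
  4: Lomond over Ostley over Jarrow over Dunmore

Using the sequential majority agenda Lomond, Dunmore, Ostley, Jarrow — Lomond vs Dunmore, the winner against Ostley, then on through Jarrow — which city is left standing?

Lomond

Round 1: Lomond vs Dunmore — 13–6, Lomond advances.
Round 2: Lomond vs Ostley — 18–1, Lomond advances.
Round 3: Lomond vs Jarrow — 18–1, Lomond advances.
Lomond survives the agenda.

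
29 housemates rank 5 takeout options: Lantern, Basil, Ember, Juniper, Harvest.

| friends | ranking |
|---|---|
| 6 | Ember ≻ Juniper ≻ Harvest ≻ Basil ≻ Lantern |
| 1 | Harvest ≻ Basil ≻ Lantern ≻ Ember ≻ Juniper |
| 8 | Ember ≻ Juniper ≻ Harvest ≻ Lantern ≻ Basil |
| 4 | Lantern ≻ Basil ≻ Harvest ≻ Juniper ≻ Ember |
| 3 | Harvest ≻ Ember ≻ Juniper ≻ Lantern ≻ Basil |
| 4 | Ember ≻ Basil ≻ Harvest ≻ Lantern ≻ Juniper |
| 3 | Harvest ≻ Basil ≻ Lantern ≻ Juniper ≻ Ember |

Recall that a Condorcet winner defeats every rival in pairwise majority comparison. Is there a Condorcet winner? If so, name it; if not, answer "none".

Ember

Pairwise majorities:
Lantern vs Basil: Lantern wins 15–14.
Lantern vs Ember: Ember, 21–8.
Lantern vs Juniper: Juniper wins 17–12.
Lantern vs Harvest: Harvest wins 25–4.
Basil vs Ember: Ember wins 21–8.
Basil vs Juniper: Juniper, 17–12.
Basil–Harvest: Harvest 21–8.
Ember–Juniper: Ember 22–7.
Ember vs Harvest: Ember wins 18–11.
Juniper vs Harvest: Harvest, 15–14.
Ember defeats every rival head-to-head and is the Condorcet winner.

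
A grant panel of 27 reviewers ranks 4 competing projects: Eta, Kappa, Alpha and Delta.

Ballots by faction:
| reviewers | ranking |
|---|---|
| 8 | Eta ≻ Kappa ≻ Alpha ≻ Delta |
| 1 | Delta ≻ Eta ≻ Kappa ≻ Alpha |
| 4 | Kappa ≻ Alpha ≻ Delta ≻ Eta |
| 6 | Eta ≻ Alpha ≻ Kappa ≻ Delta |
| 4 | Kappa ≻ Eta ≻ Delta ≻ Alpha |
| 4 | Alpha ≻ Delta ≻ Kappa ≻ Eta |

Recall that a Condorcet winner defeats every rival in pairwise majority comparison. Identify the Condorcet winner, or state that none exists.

Check each pair by majority over 27 ballots:
Eta–Kappa: Eta 15–12.
Eta vs Alpha: Eta wins 19–8.
Eta vs Delta: Eta wins 18–9.
Kappa–Alpha: Kappa 17–10.
Kappa vs Delta: Kappa, 22–5.
Alpha vs Delta: Alpha, 22–5.
Only Eta has no losses; Eta is the Condorcet winner.

Eta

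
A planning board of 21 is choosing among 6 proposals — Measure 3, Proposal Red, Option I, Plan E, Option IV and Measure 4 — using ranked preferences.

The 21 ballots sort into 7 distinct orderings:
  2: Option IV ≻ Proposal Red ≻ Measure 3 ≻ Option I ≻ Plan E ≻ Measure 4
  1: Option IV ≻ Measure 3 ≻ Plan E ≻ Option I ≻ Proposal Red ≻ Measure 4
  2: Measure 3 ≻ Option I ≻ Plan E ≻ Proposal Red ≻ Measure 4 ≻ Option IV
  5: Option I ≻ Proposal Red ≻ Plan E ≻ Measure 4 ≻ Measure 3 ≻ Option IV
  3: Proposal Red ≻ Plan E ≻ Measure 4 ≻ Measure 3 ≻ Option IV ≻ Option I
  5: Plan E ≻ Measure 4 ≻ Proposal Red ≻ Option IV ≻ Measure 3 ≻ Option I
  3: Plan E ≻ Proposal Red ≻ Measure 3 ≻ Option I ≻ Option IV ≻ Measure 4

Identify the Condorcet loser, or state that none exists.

none

Head-to-head results (21 council members):
Measure 3 vs Proposal Red: Proposal Red wins 18–3.
Measure 3–Option I: Measure 3 16–5.
Measure 3–Plan E: Plan E 16–5.
Measure 3 vs Option IV: Measure 3, 13–8.
Measure 3 vs Measure 4: Measure 3 is ranked higher on 2+1+2+3 = 8 ballots, Measure 4 on 13. Measure 4 wins 13–8.
Proposal Red vs Option I: 2+3+5+3 = 13 for Proposal Red, 8 for Option I — Proposal Red by 13–8.
Proposal Red vs Plan E: Plan E, 11–10.
Proposal Red vs Option IV: 18 to 3, Proposal Red.
Proposal Red–Measure 4: Proposal Red 16–5.
Option I vs Plan E: Plan E, 12–9.
Option I–Option IV: Option IV 11–10.
Option I vs Measure 4: 2+1+2+5+3 = 13 for Option I, 8 for Measure 4 — Option I by 13–8.
Plan E vs Option IV: 2+5+3+5+3 = 18 for Plan E, 3 for Option IV — Plan E by 18–3.
Plan E vs Measure 4: 21 for Plan E, 0 for Measure 4 — Plan E by 21–0.
Option IV vs Measure 4: Option IV is ranked higher on 2+1+3 = 6 ballots, Measure 4 on 15. Measure 4 wins 15–6.
Each option has at least one pairwise win (Measure 3 beats Option I; Proposal Red beats Measure 3; Option I beats Measure 4; Plan E beats Measure 3; Option IV beats Option I; Measure 4 beats Measure 3) — no Condorcet loser.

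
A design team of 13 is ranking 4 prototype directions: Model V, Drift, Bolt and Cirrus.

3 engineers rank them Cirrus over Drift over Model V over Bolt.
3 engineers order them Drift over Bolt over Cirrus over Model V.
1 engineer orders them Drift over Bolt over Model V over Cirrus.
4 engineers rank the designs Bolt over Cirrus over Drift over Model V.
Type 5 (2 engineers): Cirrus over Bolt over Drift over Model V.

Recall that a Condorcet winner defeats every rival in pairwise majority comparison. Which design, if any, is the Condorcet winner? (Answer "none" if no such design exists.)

Check each pair by majority over 13 ballots:
Model V vs Drift: Model V is ranked higher on 0 ballots, Drift on 13. Drift wins 13–0.
Model V vs Bolt: Bolt, 10–3.
Model V vs Cirrus: 1 for Model V, 12 for Cirrus — Cirrus by 12–1.
Drift vs Bolt: Drift preferred on 3+3+1 = 7 ballots; Drift wins 7–6.
Drift vs Cirrus: Cirrus, 9–4.
Bolt vs Cirrus: 8 to 5, Bolt.
No design is unbeaten: Model V loses to Drift; Drift loses to Cirrus; Bolt loses to Drift; Cirrus loses to Bolt. In particular Drift → Bolt → Cirrus → Drift is a majority cycle — no Condorcet winner exists.

none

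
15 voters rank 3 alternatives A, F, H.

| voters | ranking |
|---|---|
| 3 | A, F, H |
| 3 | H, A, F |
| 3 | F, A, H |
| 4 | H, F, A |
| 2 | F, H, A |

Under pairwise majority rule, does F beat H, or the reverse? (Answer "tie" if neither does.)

Ballots ranking F above H: 3 + 3 + 2 = 8.
Ballots ranking H above F: 15 − 8 = 7.
F wins the head-to-head 8–7.

F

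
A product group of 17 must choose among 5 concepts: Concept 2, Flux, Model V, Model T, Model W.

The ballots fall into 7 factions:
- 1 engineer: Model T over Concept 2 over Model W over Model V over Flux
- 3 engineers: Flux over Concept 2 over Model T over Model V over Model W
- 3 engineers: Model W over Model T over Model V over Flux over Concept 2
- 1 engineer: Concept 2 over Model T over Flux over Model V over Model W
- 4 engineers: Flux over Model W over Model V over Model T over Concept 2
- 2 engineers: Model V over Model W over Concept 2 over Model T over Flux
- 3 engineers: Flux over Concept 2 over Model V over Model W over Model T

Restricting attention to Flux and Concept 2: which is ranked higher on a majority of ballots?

Flux

Ballots ranking Flux above Concept 2: 3 + 3 + 4 + 3 = 13.
Ballots ranking Concept 2 above Flux: 17 − 13 = 4.
Flux wins the head-to-head 13–4.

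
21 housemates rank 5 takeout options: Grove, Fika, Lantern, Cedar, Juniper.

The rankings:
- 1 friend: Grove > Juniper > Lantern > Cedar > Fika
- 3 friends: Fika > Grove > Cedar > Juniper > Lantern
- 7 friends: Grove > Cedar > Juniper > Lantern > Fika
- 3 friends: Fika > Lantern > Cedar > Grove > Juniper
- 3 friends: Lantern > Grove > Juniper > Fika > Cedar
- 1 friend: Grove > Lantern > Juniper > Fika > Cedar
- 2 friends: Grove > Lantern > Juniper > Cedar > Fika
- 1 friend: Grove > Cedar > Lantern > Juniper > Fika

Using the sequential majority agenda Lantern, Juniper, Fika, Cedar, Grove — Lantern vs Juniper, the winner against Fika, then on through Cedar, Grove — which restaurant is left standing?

Round 1: Lantern vs Juniper — 10–11, Juniper advances.
Round 2: Juniper vs Fika — 15–6, Juniper advances.
Round 3: Juniper vs Cedar — 7–14, Cedar advances.
Round 4: Cedar vs Grove — 3–18, Grove advances.
The agenda winner is Grove.

Grove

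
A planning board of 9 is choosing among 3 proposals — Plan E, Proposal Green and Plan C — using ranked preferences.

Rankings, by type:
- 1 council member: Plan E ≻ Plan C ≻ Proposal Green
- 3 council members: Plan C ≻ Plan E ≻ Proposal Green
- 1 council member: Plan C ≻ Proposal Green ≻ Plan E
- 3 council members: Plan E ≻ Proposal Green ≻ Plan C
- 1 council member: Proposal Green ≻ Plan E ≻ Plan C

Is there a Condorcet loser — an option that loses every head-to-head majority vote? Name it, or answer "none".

Head-to-head results (9 council members):
Plan E vs Proposal Green: Plan E preferred on 1+3+3 = 7 ballots; Plan E wins 7–2.
Plan E vs Plan C: Plan E wins 5–4.
Proposal Green vs Plan C: Proposal Green is ranked higher on 3+1 = 4 ballots, Plan C on 5. Plan C wins 5–4.
Proposal Green is beaten in every head-to-head and is the Condorcet loser.

Proposal Green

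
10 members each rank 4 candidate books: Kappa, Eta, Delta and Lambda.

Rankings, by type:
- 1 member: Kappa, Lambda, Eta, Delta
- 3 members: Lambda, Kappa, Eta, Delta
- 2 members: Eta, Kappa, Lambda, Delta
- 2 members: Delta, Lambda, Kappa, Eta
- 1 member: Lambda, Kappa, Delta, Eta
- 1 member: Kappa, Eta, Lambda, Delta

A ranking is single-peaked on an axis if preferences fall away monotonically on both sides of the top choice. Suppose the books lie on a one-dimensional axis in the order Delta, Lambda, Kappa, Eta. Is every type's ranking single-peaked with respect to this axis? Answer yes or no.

yes

Axis positions: Delta=1, Lambda=2, Kappa=3, Eta=4.
Type 1 (peak Kappa at position 3): ranking walks positions 3-2-4-1, expanding outward from the peak — single-peaked.
Type 2 (peak Lambda at position 2): ranking walks positions 2-3-4-1, expanding outward from the peak — single-peaked.
Type 3 (peak Eta at position 4): ranking walks positions 4-3-2-1, expanding outward from the peak — single-peaked.
Type 4 (peak Delta at position 1): ranking walks positions 1-2-3-4, expanding outward from the peak — single-peaked.
Type 5 (peak Lambda at position 2): ranking walks positions 2-3-1-4, expanding outward from the peak — single-peaked.
Type 6 (peak Kappa at position 3): ranking walks positions 3-4-2-1, expanding outward from the peak — single-peaked.
Every ranking is single-peaked on this axis.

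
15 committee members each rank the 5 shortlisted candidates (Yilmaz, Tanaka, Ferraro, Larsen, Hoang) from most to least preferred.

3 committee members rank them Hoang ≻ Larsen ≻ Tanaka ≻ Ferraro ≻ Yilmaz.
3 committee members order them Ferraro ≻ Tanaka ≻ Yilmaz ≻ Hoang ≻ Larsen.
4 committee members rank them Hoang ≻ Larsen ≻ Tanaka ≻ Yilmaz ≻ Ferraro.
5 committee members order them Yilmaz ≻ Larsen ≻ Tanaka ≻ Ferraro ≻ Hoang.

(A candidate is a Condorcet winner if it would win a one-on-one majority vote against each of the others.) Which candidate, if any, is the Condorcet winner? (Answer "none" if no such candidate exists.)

none

Head-to-head results (15 committee members):
Yilmaz–Tanaka: Tanaka 10–5.
Yilmaz vs Ferraro: Yilmaz wins 9–6.
Yilmaz vs Larsen: Yilmaz wins 8–7.
Yilmaz vs Hoang: Yilmaz wins 8–7.
Tanaka vs Ferraro: Tanaka, 12–3.
Tanaka vs Larsen: Larsen, 12–3.
Tanaka vs Hoang: Tanaka, 8–7.
Ferraro vs Larsen: Larsen wins 12–3.
Ferraro–Hoang: Ferraro 8–7.
Larsen vs Hoang: Hoang wins 10–5.
Each candidate drops at least one matchup (Yilmaz loses to Tanaka; Tanaka loses to Larsen; Ferraro loses to Yilmaz; Larsen loses to Yilmaz; Hoang loses to Yilmaz); the cycle Yilmaz > Larsen > Tanaka > Yilmaz rules out a Condorcet winner.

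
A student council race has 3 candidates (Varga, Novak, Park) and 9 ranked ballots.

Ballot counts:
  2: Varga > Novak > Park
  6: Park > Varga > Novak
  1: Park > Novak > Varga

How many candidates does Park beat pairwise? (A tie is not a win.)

Park against each rival (9 voters):
Park vs Varga: Park preferred on 6+1 = 7 ballots; Park wins 7–2.
Park–Novak: Park 7–2.
Park beats Varga, Novak — 2 pairwise wins.

2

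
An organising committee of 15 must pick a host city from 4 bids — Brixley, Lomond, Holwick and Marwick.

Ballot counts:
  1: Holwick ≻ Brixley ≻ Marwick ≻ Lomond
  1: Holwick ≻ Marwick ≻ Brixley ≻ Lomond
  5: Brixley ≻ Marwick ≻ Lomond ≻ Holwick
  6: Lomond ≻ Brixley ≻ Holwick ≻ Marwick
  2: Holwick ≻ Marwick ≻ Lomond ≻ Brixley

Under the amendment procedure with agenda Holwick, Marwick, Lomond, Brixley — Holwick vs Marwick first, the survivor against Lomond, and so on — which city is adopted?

Round 1: Holwick vs Marwick — 10–5, Holwick advances.
Round 2: Holwick vs Lomond — 4–11, Lomond advances.
Round 3: Lomond vs Brixley — 8–7, Lomond advances.
The agenda winner is Lomond.

Lomond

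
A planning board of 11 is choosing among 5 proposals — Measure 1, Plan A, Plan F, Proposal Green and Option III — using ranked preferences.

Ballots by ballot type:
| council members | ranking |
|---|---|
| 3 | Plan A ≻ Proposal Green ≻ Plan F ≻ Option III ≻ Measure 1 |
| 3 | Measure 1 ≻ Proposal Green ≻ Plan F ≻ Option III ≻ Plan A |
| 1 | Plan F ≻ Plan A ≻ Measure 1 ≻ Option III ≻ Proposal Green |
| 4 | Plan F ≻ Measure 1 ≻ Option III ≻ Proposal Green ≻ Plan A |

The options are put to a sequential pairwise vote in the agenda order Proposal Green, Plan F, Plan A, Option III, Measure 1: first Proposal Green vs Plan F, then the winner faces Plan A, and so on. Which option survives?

Measure 1

Round 1: Proposal Green vs Plan F — 6–5, Proposal Green advances.
Round 2: Proposal Green vs Plan A — 7–4, Proposal Green advances.
Round 3: Proposal Green vs Option III — 6–5, Proposal Green advances.
Round 4: Proposal Green vs Measure 1 — 3–8, Measure 1 advances.
The agenda winner is Measure 1.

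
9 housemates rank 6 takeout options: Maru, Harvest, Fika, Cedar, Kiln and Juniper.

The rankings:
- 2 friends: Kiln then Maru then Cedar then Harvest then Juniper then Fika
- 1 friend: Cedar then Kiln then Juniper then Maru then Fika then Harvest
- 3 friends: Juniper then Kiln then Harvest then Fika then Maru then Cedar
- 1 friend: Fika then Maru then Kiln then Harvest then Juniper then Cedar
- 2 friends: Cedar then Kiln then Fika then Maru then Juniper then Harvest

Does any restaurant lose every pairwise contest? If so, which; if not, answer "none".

Head-to-head results (9 friends):
Maru vs Harvest: Maru, 6–3.
Maru vs Fika: Fika wins 6–3.
Maru vs Cedar: 2+3+1 = 6 for Maru, 3 for Cedar — Maru by 6–3.
Maru vs Kiln: 1 for Maru, 8 for Kiln — Kiln by 8–1.
Maru vs Juniper: Maru is ranked higher on 2+1+2 = 5 ballots, Juniper on 4. Maru wins 5–4.
Harvest vs Fika: 5 to 4, Harvest.
Harvest vs Cedar: Cedar, 5–4.
Harvest vs Kiln: Kiln wins 9–0.
Harvest vs Juniper: Harvest is ranked higher on 2+1 = 3 ballots, Juniper on 6. Juniper wins 6–3.
Fika vs Cedar: 3+1 = 4 for Fika, 5 for Cedar — Cedar by 5–4.
Fika vs Kiln: Fika preferred on 1 ballot; Kiln wins 8–1.
Fika vs Juniper: 1+2 = 3 for Fika, 6 for Juniper — Juniper by 6–3.
Cedar vs Kiln: Kiln, 6–3.
Cedar vs Juniper: 2+1+2 = 5 for Cedar, 4 for Juniper — Cedar by 5–4.
Kiln vs Juniper: Kiln is ranked higher on 2+1+1+2 = 6 ballots, Juniper on 3. Kiln wins 6–3.
Each restaurant has at least one pairwise win (Maru beats Harvest; Harvest beats Fika; Fika beats Maru; Cedar beats Harvest; Kiln beats Maru; Juniper beats Harvest) — no Condorcet loser.

none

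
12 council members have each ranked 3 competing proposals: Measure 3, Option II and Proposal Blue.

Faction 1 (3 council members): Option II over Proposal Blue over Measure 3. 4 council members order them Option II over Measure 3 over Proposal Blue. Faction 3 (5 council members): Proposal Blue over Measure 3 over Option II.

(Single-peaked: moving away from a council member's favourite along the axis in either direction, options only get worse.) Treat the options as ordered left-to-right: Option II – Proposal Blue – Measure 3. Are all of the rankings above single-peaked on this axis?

Axis positions: Option II=1, Proposal Blue=2, Measure 3=3.
Faction 1 (peak Option II at position 1): ranking walks positions 1-2-3, expanding outward from the peak — single-peaked.
Faction 2: ranking walks positions 1-3-2; Measure 3 is ranked above Proposal Blue even though Proposal Blue lies between Measure 3 and the peak Option II on the axis — preferences dip and rise again. Not single-peaked.
Faction 3 (peak Proposal Blue at position 2): ranking walks positions 2-3-1, expanding outward from the peak — single-peaked.
Faction 2 violates single-peakedness, so the profile is not single-peaked on this axis.

no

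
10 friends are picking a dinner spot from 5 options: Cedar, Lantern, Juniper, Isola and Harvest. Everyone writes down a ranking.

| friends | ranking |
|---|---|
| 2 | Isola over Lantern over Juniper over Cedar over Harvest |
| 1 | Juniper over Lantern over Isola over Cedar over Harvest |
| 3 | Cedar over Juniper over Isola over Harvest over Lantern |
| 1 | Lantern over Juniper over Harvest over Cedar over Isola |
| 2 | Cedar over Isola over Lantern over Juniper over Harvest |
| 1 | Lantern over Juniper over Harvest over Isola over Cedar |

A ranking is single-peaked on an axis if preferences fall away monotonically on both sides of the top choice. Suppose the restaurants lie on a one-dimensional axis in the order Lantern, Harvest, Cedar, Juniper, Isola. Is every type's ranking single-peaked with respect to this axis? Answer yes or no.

Axis positions: Lantern=1, Harvest=2, Cedar=3, Juniper=4, Isola=5.
Type 1: ranking walks positions 5-1-4-3-2; Lantern is ranked above Juniper even though Juniper lies between Lantern and the peak Isola on the axis — preferences dip and rise again. Not single-peaked.
Type 2: ranking walks positions 4-1-5-3-2; Lantern is ranked above Cedar even though Cedar lies between Lantern and the peak Juniper on the axis — preferences dip and rise again. Not single-peaked.
Type 3 (peak Cedar at position 3): ranking walks positions 3-4-5-2-1, expanding outward from the peak — single-peaked.
Type 4: ranking walks positions 1-4-2-3-5; Juniper is ranked above Harvest even though Harvest lies between Juniper and the peak Lantern on the axis — preferences dip and rise again. Not single-peaked.
Type 5: ranking walks positions 3-5-1-4-2; Isola is ranked above Juniper even though Juniper lies between Isola and the peak Cedar on the axis — preferences dip and rise again. Not single-peaked.
Type 6: ranking walks positions 1-4-2-5-3; Juniper is ranked above Harvest even though Harvest lies between Juniper and the peak Lantern on the axis — preferences dip and rise again. Not single-peaked.
Type 1 violates single-peakedness, so the profile is not single-peaked on this axis.

no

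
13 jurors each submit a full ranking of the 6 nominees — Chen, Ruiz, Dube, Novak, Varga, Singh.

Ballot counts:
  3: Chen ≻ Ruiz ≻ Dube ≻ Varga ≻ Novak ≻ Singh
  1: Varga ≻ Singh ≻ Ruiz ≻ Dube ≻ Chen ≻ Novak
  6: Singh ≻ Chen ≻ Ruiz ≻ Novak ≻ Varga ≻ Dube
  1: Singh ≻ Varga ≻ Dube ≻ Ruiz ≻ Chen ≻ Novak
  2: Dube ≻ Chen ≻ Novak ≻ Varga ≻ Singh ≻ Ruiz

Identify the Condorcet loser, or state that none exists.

none

Head-to-head results (13 jurors):
Chen vs Ruiz: Chen, 11–2.
Chen vs Dube: Chen wins 9–4.
Chen vs Novak: Chen, 13–0.
Chen vs Varga: Chen preferred on 3+6+2 = 11 ballots; Chen wins 11–2.
Chen vs Singh: Singh, 8–5.
Ruiz vs Dube: Ruiz is ranked higher on 3+1+6 = 10 ballots, Dube on 3. Ruiz wins 10–3.
Ruiz vs Novak: Ruiz preferred on 3+1+6+1 = 11 ballots; Ruiz wins 11–2.
Ruiz vs Varga: Ruiz preferred on 3+6 = 9 ballots; Ruiz wins 9–4.
Ruiz vs Singh: 3 for Ruiz, 10 for Singh — Singh by 10–3.
Dube vs Novak: Dube wins 7–6.
Dube vs Varga: Dube preferred on 3+2 = 5 ballots; Varga wins 8–5.
Dube vs Singh: Dube is ranked higher on 3+2 = 5 ballots, Singh on 8. Singh wins 8–5.
Novak vs Varga: Novak preferred on 6+2 = 8 ballots; Novak wins 8–5.
Novak–Singh: Singh 8–5.
Varga vs Singh: 6 to 7, Singh.
Each nominee has at least one pairwise win (Chen beats Ruiz; Ruiz beats Dube; Dube beats Novak; Novak beats Varga; Varga beats Dube; Singh beats Chen) — no Condorcet loser.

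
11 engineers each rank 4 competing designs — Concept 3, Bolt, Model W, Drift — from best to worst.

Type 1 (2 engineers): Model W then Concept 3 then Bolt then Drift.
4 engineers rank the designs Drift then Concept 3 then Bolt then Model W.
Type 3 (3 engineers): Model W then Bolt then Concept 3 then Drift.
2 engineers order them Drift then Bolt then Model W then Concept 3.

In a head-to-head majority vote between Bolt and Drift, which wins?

Ballots ranking Bolt above Drift: 2 + 3 = 5.
Ballots ranking Drift above Bolt: 11 − 5 = 6.
Drift wins the head-to-head 6–5.

Drift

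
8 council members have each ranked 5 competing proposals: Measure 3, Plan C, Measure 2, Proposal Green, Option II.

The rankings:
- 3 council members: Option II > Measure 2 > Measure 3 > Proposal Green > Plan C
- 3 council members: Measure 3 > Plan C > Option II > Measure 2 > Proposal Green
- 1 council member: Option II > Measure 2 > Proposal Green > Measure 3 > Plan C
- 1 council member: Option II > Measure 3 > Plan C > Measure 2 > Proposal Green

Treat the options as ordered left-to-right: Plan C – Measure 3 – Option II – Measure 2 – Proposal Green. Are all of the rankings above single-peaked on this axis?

Axis positions: Plan C=1, Measure 3=2, Option II=3, Measure 2=4, Proposal Green=5.
Type 1 (peak Option II at position 3): ranking walks positions 3-4-2-5-1, expanding outward from the peak — single-peaked.
Type 2 (peak Measure 3 at position 2): ranking walks positions 2-1-3-4-5, expanding outward from the peak — single-peaked.
Type 3 (peak Option II at position 3): ranking walks positions 3-4-5-2-1, expanding outward from the peak — single-peaked.
Type 4 (peak Option II at position 3): ranking walks positions 3-2-1-4-5, expanding outward from the peak — single-peaked.
Every ranking is single-peaked on this axis.

yes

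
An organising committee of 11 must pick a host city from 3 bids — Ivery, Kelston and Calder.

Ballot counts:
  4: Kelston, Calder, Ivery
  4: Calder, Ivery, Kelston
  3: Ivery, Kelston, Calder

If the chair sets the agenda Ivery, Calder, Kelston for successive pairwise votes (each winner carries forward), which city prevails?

Kelston

Round 1: Ivery vs Calder — 3–8, Calder advances.
Round 2: Calder vs Kelston — 4–7, Kelston advances.
Kelston survives the agenda.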